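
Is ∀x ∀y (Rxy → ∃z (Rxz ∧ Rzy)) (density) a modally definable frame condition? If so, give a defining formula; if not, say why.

Yes, by □□r → □r

The condition is density. A defining modal formula is □□r → □r.
Suppose □□r→□r is valid. Take Rxy and set V(r)={w : xR²w}. Then □□r at x, so □r at x, so r at y, i.e. ∃z(Rxz∧Rzy).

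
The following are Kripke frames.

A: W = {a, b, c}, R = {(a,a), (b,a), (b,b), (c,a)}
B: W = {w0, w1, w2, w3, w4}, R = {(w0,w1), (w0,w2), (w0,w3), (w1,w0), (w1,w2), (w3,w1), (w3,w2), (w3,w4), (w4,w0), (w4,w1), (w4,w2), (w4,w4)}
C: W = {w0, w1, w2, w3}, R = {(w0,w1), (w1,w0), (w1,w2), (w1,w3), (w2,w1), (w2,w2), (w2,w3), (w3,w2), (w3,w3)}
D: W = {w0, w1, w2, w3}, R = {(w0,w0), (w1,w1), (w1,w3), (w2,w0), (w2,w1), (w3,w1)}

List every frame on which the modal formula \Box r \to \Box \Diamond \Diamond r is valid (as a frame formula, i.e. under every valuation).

A, C, D

Frame correspondent (Sahlqvist): \forall x \forall z (xRz \to \exists w (xRw \wedge z R^2 w)) — i.e. a generalized confluence (Geach) condition.
A: condition met.
B: fails — w0Rw2 but no w with w0Rw and w2R²w.
C: condition met.
D: condition met.
Valid on: A, C, D.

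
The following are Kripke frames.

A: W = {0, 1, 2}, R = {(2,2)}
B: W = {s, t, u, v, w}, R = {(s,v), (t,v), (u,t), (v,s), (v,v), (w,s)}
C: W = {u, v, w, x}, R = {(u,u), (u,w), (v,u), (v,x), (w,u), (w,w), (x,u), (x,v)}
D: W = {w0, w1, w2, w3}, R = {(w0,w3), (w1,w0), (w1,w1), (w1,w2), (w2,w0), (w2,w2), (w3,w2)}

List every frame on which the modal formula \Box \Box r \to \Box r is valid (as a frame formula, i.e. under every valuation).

A

This is the axiom for density; its first-order frame correspondent is \forall x \forall y (Rxy \to \exists z (Rxz \wedge Rzy)).
A: condition met.
B: fails — Rut but no z with Ruz and Rzt.
C: fails — Rvx but no z with Rvz and Rzx.
D: fails — Rw0w3 but no z with Rw0z and Rzw3.
Valid on: A.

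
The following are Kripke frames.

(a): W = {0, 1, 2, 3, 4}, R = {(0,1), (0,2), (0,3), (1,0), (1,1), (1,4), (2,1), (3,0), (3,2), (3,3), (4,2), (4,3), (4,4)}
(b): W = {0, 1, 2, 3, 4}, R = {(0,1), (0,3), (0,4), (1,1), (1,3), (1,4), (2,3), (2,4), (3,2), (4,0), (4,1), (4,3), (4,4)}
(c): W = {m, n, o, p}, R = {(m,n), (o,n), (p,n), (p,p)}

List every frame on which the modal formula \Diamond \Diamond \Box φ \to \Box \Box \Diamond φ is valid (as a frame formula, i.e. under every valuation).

none

This is the axiom for a generalized confluence (Geach) condition; its first-order frame correspondent is \forall x \forall y \forall z ((x R^2 y \wedge x R^2 z) \to \exists w (yRw \wedge zRw)).
(a): fails — 0R²2, 0R²3 but no w with 2Rw and 3Rw.
(b): fails — 0R²0, 0R²3 but no w with 0Rw and 3Rw.
(c): fails — pR²n, pR²n but no w with nRw and nRw.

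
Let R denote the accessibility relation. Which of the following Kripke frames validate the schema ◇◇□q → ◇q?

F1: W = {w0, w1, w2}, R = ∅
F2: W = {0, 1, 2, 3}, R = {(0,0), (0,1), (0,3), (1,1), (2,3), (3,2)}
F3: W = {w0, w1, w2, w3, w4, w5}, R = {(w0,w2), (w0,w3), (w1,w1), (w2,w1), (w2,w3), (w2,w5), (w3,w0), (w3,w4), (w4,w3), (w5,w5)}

The schema corresponds to a generalized confluence (Geach) condition: ∀x ∀y (xR²y → ∃w (yRw ∧ xRw)).
F1: condition met.
F2: fails — 0R²3 but no w with 3Rw and 0Rw.
F3: fails — w0R²w1 but no w with w1Rw and w0Rw.

F1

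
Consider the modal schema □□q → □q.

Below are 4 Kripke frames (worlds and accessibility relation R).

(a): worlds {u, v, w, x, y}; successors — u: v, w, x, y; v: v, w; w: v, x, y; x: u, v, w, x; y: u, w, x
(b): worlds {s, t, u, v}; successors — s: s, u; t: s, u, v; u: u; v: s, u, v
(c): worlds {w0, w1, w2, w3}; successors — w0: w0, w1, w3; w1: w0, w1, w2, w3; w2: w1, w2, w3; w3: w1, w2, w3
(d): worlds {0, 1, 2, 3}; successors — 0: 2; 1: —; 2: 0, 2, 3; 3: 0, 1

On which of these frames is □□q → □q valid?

(b), (c)

The schema corresponds to density: ∀x ∀y (Rxy → ∃z (Rxz ∧ Rzy)).
(a): fails — Rwy but no z with Rwz and Rzy.
(b): condition met.
(c): condition met.
(d): fails — R31 but no z with R3z and Rz1.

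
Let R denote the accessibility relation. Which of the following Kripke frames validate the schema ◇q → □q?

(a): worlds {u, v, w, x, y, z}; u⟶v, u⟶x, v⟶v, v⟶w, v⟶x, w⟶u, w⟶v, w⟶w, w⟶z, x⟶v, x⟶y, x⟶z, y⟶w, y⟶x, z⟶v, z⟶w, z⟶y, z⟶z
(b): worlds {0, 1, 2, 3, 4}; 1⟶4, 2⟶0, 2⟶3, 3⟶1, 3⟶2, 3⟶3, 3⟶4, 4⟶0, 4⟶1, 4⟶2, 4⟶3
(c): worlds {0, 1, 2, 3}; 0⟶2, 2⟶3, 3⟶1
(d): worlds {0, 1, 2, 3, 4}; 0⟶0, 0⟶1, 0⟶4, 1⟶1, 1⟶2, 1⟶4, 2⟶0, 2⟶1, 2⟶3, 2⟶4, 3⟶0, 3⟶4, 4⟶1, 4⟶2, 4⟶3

The schema corresponds to partial functionality: ∀x ∀y ∀z (Rxy ∧ Rxz → y = z).
(a): fails — u sees both v and x.
(b): fails — 2 sees both 0 and 3.
(c): ✓.
(d): fails — 0 sees both 0 and 1.
Valid on: (c).

(c)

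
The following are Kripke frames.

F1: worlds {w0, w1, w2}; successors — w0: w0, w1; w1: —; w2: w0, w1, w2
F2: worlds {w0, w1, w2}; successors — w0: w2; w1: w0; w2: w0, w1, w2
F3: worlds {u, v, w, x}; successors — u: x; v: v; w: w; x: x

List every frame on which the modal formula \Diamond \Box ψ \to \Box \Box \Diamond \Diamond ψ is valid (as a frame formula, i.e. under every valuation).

Frame correspondent (Sahlqvist): \forall x \forall y \forall z ((xRy \wedge x R^2 z) \to \exists w (yRw \wedge z R^2 w)) — i.e. a generalized confluence (Geach) condition.
F1: fails — w0Rw0, w0R²w1 but no w with w0Rw and w1R²w.
F2: fails — w2Rw1, w2R²w1 but no w with w1Rw and w1R²w.
F3: condition met.
Valid on: F3.

F3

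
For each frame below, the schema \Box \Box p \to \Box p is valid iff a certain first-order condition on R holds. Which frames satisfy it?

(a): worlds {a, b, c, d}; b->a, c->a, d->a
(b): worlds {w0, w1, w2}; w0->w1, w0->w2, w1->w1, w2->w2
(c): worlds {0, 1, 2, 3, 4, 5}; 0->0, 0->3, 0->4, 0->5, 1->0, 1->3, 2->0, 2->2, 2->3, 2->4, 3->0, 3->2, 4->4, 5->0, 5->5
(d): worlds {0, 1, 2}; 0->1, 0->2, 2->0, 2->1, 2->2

Frame correspondent (Sahlqvist): \forall x \forall y (Rxy \to \exists z (Rxz \wedge Rzy)) — i.e. density.
(a): fails — Rca but no z with Rcz and Rza.
(b): satisfies the condition.
(c): satisfies the condition.
(d): satisfies the condition.

(b), (c), (d)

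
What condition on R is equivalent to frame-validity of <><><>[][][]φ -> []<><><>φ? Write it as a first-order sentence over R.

This is a Sahlqvist (Geach-type) schema ◇^3□^3φ → □^1◇^3φ.
Minimal-valuation argument: fix x; take any y with xR^3y and any z with xR^1z. Set V(φ) to the set of worlds R-reachable from y in exactly 3 steps. Then □^3φ holds at y, so the antecedent holds at x; validity forces ◇^3φ at z, giving a w with zR^3w and yR^3w.
First-order correspondent: forall x forall y forall z ((x R^3 y & xRz) -> exists w (y R^3 w & z R^3 w)).

forall x forall y forall z ((x R^3 y & xRz) -> exists w (y R^3 w & z R^3 w))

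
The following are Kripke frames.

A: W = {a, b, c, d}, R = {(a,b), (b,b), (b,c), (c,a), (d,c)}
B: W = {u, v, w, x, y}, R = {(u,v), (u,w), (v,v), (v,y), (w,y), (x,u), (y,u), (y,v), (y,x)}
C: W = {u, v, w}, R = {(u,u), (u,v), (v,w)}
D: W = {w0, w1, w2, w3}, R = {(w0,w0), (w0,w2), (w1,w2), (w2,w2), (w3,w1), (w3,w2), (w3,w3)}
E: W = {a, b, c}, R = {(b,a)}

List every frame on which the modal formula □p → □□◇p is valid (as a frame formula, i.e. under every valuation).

D, E

This is the axiom for a generalized confluence (Geach) condition; its first-order frame correspondent is ∀x ∀z (xR²z → ∃w (xRw ∧ zRw)).
A: fails — aR²c but no w with aRw and cRw.
B: fails — vR²x but no t with vRt and xRt.
C: fails — uR²v but no t with uRt and vRt.
D: satisfies the condition.
E: satisfies the condition.
Valid on: D, E.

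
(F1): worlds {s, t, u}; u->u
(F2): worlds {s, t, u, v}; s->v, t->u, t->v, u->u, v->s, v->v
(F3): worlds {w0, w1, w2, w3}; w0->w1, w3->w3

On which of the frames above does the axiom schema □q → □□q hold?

(F1), (F3)

This is the axiom for transitivity; its first-order frame correspondent is ∀x ∀y ∀z (Rxy ∧ Ryz → Rxz).
(F1): ✓.
(F2): fails — Rtv and Rvs but not Rts.
(F3): ✓.
Valid on: (F1), (F3).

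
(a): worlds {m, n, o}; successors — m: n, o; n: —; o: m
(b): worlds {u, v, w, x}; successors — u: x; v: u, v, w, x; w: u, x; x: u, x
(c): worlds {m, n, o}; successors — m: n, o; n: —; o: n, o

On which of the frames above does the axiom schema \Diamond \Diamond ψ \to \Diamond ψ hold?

(c)

Frame correspondent (Sahlqvist): \forall x \forall y \forall z (Rxy \wedge Ryz \to Rxz) — i.e. transitivity.
(a): fails — Rom and Rmo but not Roo.
(b): fails — Rux and Rxu but not Ruu.
(c): satisfies the condition.
Valid on: (c).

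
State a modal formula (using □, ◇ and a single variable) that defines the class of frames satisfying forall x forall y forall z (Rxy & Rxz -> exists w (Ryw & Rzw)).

This is convergence; the standard corresponding axiom is .2: ◇□s → □◇s.
Suppose ◇□s→□◇s is valid. Take Rxy, Rxz and set V(s)={w : Ryw}. Then □s at y so ◇□s at x, so □◇s at x, so ◇s at z, giving w with Rzw and Ryw.

◇□s → □◇s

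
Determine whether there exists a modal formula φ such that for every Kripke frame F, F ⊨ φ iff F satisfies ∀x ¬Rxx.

If a class were modally definable it would be closed under surjective bounded morphisms (Goldblatt–Thomason).
The 2-cycle (worlds w0,w1 with w0→w1→w0) is irreflexive, and the map sending every world to a single reflexive point • is a surjective bounded morphism (forth: every edge maps to (•,•); back: every world has a successor). So any modal formula valid on the 2-cycle is also valid on the reflexive point, which is not irreflexive.
Hence irreflexivity is not modally definable.

No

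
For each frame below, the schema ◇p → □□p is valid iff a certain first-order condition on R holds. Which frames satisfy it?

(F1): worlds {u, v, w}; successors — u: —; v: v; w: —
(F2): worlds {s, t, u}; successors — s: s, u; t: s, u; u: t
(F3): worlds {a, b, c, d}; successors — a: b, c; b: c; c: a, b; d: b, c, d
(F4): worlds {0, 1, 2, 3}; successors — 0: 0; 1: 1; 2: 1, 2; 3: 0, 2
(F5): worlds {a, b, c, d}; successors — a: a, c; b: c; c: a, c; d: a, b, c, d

(F1)

Frame correspondent (Sahlqvist): ∀x ∀y ∀z ((xRy ∧ xR²z) → ∃w (y = w ∧ z = w)) — i.e. a generalized confluence (Geach) condition.
(F1): satisfies the condition.
(F2): fails — sRs, sR²t but s ≠ t.
(F3): fails — aRb, aR²a but b ≠ a.
(F4): fails — 2R1, 2R²2 but 1 ≠ 2.
(F5): fails — aRa, aR²c but a ≠ c.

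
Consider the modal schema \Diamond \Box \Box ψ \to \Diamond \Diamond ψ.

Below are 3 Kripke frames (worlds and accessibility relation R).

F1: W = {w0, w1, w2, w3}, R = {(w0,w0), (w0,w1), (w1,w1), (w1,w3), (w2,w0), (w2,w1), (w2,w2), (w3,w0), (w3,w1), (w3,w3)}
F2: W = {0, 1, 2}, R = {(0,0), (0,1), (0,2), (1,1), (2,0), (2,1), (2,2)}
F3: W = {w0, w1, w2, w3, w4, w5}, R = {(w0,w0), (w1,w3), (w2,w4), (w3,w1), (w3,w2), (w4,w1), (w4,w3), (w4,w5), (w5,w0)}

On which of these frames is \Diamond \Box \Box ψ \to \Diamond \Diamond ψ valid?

The schema corresponds to a generalized confluence (Geach) condition: \forall x \forall y (xRy \to \exists w (y R^2 w \wedge x R^2 w)).
F1: ✓.
F2: ✓.
F3: fails — w1Rw3 but no w with w3R²w and w1R²w.

F1, F2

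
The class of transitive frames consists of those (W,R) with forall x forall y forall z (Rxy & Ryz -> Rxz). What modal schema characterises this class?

This is transitivity; the standard corresponding axiom is 4: □p → □□p.
Suppose □p→□□p is valid. Take Rxy, Ryz and set V(p)={w : Rxw}. Then □p at x, so □□p at x, so □p at y, so p at z, i.e. Rxz.

□p → □□p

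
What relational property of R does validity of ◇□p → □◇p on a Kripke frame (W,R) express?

Suppose ◇□p→□◇p is valid. Take Rxy, Rxz and set V(p)={w : Ryw}. Then □p at y so ◇□p at x, so □◇p at x, so ◇p at z, giving w with Rzw and Ryw.
Conversely, any frame satisfying ∀x ∀y ∀z (Rxy ∧ Rxz → ∃w (Ryw ∧ Rzw)) validates the schema.
Frame condition: ∀x ∀y ∀z (Rxy ∧ Rxz → ∃w (Ryw ∧ Rzw)).

convergence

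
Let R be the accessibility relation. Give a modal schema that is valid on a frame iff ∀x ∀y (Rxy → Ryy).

The condition is shift-reflexivity. The T□ schema □(□r → r) defines it.
Suppose □(□r→r) is valid. Take Rxy and set V(r)={w : Ryw}. Then at y, □r holds; since □(□r→r) at x, □r→r at y, so r at y, i.e. Ryy.

□(□r → r)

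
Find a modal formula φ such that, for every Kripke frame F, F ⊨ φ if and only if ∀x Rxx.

This is reflexivity; the standard corresponding axiom is T: □p → p.

□p → p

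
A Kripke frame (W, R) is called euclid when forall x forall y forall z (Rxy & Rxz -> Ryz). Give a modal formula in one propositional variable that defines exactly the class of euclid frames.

◇q → □◇q

This is the Euclidean property; the standard corresponding axiom is 5: ◇q → □◇q.
Suppose ◇q→□◇q is valid. Take Rxy, Rxz and set V(q)={y}. Then ◇q at x, so □◇q at x, so ◇q at z, so some w with Rzw has q; w=y, i.e. Rzy. By symmetry of the argument, Ryz.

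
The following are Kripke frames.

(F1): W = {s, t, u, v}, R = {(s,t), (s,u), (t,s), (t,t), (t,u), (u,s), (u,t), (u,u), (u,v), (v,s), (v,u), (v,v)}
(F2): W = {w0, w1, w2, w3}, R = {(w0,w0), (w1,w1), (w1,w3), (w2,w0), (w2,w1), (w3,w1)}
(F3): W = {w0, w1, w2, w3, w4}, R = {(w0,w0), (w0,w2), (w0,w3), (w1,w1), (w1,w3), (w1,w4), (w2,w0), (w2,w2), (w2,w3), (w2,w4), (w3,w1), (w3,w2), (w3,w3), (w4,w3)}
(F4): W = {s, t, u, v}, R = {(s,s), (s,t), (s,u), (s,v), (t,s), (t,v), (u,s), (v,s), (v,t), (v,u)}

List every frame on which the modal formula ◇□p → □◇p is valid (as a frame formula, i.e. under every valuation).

The schema corresponds to convergence: ∀x ∀y ∀z (Rxy ∧ Rxz → ∃w (Ryw ∧ Rzw)).
(F1): holds.
(F2): fails — Rw2w1 and Rw2w0 but w1 and w0 have no common successor.
(F3): holds.
(F4): holds.

(F1), (F3), (F4)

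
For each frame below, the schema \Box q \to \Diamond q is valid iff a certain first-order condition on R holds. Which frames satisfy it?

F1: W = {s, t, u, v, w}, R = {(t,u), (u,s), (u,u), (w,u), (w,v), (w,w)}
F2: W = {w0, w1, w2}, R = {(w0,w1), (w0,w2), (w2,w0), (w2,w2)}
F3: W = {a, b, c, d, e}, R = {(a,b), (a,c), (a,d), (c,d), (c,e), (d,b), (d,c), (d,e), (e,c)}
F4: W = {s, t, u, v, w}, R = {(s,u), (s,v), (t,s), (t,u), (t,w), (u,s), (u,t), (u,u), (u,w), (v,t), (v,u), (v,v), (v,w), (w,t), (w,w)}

Frame correspondent (Sahlqvist): \forall x \exists y Rxy — i.e. seriality.
F1: fails — world s has no successor.
F2: fails — world w1 has no successor.
F3: fails — world b has no successor.
F4: condition met.

F4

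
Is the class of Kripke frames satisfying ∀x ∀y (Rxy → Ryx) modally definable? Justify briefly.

Definable; q → □◇q defines it

This is a Sahlqvist condition; the B axiom q → □◇q defines it.
Suppose q→□◇q is valid. Take Rxy and set V(q)={x}. Then q at x, so □◇q at x, so ◇q at y, so some z with Ryz has q; z=x, i.e. Ryx.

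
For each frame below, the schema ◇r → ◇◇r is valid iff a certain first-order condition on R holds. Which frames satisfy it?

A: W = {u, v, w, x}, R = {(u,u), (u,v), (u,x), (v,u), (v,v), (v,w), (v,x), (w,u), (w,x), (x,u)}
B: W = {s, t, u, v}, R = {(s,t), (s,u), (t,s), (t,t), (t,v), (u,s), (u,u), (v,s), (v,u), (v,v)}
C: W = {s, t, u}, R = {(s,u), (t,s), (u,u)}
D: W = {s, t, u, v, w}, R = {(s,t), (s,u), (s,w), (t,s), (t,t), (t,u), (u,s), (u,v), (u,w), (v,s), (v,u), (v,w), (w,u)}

A, B

This is the axiom for a generalized confluence (Geach) condition; its first-order frame correspondent is ∀x ∀y (xRy → ∃w (y = w ∧ xR²w)).
A: holds.
B: holds.
C: fails — tRs but no w with s=w and tR²w.
D: fails — uRv but no w* with v=w* and uR²w*.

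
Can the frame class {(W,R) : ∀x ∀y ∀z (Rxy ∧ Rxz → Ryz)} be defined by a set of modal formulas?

Yes — defined by ◇r → □◇r

This is a Sahlqvist condition; the 5 axiom ◇r → □◇r defines it.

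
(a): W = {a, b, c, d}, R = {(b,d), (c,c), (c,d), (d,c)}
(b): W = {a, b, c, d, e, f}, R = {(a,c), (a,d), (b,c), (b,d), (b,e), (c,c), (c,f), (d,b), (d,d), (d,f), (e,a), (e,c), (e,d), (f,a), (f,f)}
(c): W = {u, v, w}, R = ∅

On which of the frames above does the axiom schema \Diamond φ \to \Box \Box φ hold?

(c)

Frame correspondent (Sahlqvist): \forall x \forall y \forall z ((xRy \wedge x R^2 z) \to \exists w (y = w \wedge z = w)) — i.e. a generalized confluence (Geach) condition.
(a): fails — bRd, bR²c but d ≠ c.
(b): fails — aRc, aR²b but c ≠ b.
(c): ✓.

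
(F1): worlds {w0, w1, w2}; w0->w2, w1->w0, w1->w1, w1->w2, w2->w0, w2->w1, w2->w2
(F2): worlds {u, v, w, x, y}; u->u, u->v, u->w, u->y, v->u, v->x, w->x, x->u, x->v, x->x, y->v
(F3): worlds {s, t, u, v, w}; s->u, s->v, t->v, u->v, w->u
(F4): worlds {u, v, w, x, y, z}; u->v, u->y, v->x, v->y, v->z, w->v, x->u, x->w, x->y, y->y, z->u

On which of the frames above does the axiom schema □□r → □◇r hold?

(F1), (F2), (F4)

The schema corresponds to a generalized confluence (Geach) condition: ∀x ∀z (xRz → ∃w (xR²w ∧ zRw)).
(F1): ✓.
(F2): ✓.
(F3): fails — sRv but no w* with sR²w* and vRw*.
(F4): ✓.
Valid on: (F1), (F2), (F4).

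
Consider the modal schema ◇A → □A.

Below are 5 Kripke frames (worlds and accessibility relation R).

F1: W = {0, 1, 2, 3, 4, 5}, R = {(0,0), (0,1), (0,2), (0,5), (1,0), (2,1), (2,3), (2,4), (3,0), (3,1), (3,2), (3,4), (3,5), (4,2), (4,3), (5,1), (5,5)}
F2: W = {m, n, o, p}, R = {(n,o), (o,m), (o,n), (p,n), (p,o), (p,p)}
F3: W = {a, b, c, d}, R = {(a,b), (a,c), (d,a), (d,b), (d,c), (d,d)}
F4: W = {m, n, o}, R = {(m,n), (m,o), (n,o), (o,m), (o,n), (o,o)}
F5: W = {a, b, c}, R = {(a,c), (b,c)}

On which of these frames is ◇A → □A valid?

This is the axiom for partial functionality; its first-order frame correspondent is ∀x ∀y ∀z (Rxy ∧ Rxz → y = z).
F1: fails — 0 sees both 0 and 1.
F2: fails — o sees both m and n.
F3: fails — a sees both b and c.
F4: fails — m sees both n and o.
F5: condition met.
Valid on: F5.

F5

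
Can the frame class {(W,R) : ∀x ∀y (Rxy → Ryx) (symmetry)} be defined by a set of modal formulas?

Yes: it is symmetry, defined by the B schema q → □◇q.
Suppose q→□◇q is valid. Take Rxy and set V(q)={x}. Then q at x, so □◇q at x, so ◇q at y, so some z with Ryz has q; z=x, i.e. Ryx.

Definable; q → □◇q defines it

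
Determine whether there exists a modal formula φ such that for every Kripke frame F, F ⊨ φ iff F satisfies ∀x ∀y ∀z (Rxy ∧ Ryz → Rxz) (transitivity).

Definable; □p → □□p defines it

The condition is transitivity. A defining modal formula is □p → □□p.
Suppose □p→□□p is valid. Take Rxy, Ryz and set V(p)={w : Rxw}. Then □p at x, so □□p at x, so □p at y, so p at z, i.e. Rxz.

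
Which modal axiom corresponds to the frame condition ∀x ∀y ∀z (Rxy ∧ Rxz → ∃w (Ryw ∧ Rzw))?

A defining formula is ◇□q → □◇q (the .2 axiom).
Suppose ◇□q→□◇q is valid. Take Rxy, Rxz and set V(q)={w : Ryw}. Then □q at y so ◇□q at x, so □◇q at x, so ◇q at z, giving w with Rzw and Ryw.

◇□q → □◇q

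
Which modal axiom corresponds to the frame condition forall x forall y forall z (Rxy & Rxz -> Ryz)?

◇ψ → □◇ψ

A defining formula is ◇ψ → □◇ψ (the 5 axiom).
Suppose ◇ψ→□◇ψ is valid. Take Rxy, Rxz and set V(ψ)={y}. Then ◇ψ at x, so □◇ψ at x, so ◇ψ at z, so some w with Rzw has ψ; w=y, i.e. Rzy. By symmetry of the argument, Ryz.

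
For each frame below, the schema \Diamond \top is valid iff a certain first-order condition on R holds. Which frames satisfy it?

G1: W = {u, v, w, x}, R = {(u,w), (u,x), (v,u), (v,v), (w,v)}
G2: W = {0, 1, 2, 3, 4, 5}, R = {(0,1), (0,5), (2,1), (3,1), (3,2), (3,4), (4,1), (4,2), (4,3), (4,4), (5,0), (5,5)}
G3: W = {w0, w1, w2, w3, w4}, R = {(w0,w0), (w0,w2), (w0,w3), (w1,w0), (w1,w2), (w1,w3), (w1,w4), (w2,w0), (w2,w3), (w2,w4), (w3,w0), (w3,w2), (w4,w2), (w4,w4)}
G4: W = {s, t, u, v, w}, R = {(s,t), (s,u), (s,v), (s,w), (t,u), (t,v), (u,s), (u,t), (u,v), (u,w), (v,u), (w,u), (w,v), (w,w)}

G3, G4

The schema corresponds to seriality: \forall x \exists y Rxy.
G1: fails — world x has no successor.
G2: fails — world 1 has no successor.
G3: holds.
G4: holds.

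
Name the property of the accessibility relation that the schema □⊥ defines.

emptiness of R

□⊥ is valid iff no world has any successor (otherwise □⊥ fails at any world with one).
Conversely, on a frame with emptiness of R the schema holds at every world under every valuation.
So the correspondent is emptiness of R.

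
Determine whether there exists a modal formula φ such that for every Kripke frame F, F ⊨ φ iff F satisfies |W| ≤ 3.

If a class were modally definable it would be closed under disjoint unions (Goldblatt–Thomason).
Any modal formula valid on each of 4 disjoint one-world frames is valid on their disjoint union (validity is preserved under disjoint unions). Each one-world frame has |W|=1≤3, but the union has |W|=4.
So no modal formula (or set of formulas) defines exactly the |W|≤3 frames.

Not modally definable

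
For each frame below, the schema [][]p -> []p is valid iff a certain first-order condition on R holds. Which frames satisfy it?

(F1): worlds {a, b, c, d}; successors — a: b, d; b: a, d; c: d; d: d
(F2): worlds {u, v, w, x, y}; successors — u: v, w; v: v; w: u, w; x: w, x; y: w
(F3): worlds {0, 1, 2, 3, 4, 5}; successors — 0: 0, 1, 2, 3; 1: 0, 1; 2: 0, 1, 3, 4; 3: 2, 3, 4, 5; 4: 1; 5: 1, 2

Frame correspondent (Sahlqvist): forall x forall y (Rxy -> exists z (Rxz & Rzy)) — i.e. density.
(F1): fails — Rab but no z with Raz and Rzb.
(F2): condition met.
(F3): fails — R52 but no z with R5z and Rz2.
Valid on: (F2).

(F2)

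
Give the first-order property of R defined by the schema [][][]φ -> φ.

This is a Sahlqvist (Geach-type) schema ◇^0□^3φ → □^0◇^0φ.
First-order correspondent: forall x exists w (x R^3 w & x = w).

forall x exists w (x R^3 w & x = w)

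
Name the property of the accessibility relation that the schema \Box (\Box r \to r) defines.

This schema is the T□ axiom.
Its frame correspondent is shift-reflexivity — \forall x \forall y (Rxy \to Ryy).

shift-reflexivity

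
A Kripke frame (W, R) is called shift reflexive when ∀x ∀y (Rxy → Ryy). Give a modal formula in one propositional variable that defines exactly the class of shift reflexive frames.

A defining formula is □(□p → p) (the T□ axiom).
Suppose □(□p→p) is valid. Take Rxy and set V(p)={w : Ryw}. Then at y, □p holds; since □(□p→p) at x, □p→p at y, so p at y, i.e. Ryy.

□(□p → p)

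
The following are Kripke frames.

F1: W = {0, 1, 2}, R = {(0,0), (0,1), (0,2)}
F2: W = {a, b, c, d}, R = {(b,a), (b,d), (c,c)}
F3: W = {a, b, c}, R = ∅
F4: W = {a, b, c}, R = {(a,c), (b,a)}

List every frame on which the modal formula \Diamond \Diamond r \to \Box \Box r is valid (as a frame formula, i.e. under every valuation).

F2, F3, F4

This is the axiom for a generalized confluence (Geach) condition; its first-order frame correspondent is \forall x \forall y \forall z ((x R^2 y \wedge x R^2 z) \to \exists w (y = w \wedge z = w)).
F1: fails — 0R²0, 0R²1 but 0 ≠ 1.
F2: condition met.
F3: condition met.
F4: condition met.
Valid on: F2, F3, F4.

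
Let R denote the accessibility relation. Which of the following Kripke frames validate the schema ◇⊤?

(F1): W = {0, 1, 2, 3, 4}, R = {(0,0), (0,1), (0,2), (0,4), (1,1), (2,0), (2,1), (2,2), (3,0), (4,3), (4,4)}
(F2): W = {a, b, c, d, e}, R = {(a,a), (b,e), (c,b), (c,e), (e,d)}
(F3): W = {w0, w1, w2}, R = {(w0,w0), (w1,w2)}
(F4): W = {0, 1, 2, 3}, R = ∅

(F1)

This is the axiom for seriality; its first-order frame correspondent is ∀x ∃y Rxy.
(F1): ✓.
(F2): fails — world d has no successor.
(F3): fails — world w2 has no successor.
(F4): fails — world 0 has no successor.
Valid on: (F1).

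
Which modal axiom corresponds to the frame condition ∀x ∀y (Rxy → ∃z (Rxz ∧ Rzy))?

□□p → □p

This is density; the standard corresponding axiom is C4: □□p → □p.
Suppose □□p→□p is valid. Take Rxy and set V(p)={w : xR²w}. Then □□p at x, so □p at x, so p at y, i.e. ∃z(Rxz∧Rzy).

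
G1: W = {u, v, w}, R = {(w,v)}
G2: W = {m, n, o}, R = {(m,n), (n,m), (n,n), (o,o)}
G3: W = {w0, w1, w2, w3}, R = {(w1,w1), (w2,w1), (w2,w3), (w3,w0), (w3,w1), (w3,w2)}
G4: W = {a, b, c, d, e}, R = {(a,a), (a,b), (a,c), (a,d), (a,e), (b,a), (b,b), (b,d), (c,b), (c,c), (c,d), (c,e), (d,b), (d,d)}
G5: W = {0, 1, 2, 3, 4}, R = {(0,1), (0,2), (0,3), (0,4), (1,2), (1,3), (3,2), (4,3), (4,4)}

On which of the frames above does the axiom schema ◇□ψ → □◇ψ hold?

The schema corresponds to convergence: ∀x ∀y ∀z (Rxy ∧ Rxz → ∃w (Ryw ∧ Rzw)).
G1: fails — Rwv and Rwv but v and v have no common successor.
G2: satisfies the condition.
G3: fails — Rw3w1 and Rw3w0 but w1 and w0 have no common successor.
G4: fails — Rab and Rae but b and e have no common successor.
G5: fails — R02 and R02 but 2 and 2 have no common successor.
Valid on: G2.

G2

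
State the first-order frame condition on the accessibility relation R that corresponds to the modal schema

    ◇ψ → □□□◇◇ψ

∀x ∀y ∀z ((xRy ∧ xR³z) → ∃w (y = w ∧ zR²w))

This is a Sahlqvist (Geach-type) schema ◇^1□^0ψ → □^3◇^2ψ.
Minimal-valuation argument: fix x; take any y with xR^1y and any z with xR^3z. Set V(ψ) to the set of worlds R-reachable from y in exactly 0 steps. Then □^0ψ holds at y, so the antecedent holds at x; validity forces ◇^2ψ at z, giving a w with zR^2w and yR^0w.
First-order correspondent: ∀x ∀y ∀z ((xRy ∧ xR³z) → ∃w (y = w ∧ zR²w)).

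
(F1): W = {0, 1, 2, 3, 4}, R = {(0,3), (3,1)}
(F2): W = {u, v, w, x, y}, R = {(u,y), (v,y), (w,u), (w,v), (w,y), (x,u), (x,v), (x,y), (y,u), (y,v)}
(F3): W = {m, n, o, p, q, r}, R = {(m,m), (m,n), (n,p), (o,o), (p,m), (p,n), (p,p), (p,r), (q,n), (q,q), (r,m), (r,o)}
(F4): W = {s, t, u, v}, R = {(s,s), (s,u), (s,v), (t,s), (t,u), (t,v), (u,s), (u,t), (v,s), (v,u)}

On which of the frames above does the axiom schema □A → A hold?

The schema corresponds to reflexivity: ∀x Rxx.
(F1): fails — world 0 does not see itself.
(F2): fails — world u does not see itself.
(F3): fails — world n does not see itself.
(F4): fails — world t does not see itself.

none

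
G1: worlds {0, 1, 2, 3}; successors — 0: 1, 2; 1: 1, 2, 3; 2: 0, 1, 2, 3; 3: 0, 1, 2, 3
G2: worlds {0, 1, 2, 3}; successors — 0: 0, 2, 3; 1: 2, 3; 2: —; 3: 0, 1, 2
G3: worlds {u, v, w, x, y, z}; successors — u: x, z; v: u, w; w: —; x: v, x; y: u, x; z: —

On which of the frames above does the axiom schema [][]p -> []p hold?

G1

This is the axiom for density; its first-order frame correspondent is forall x forall y (Rxy -> exists z (Rxz & Rzy)).
G1: condition met.
G2: fails — R31 but no z with R3z and Rz1.
G3: fails — Ruz but no t with Rut and Rtz.
Valid on: G1.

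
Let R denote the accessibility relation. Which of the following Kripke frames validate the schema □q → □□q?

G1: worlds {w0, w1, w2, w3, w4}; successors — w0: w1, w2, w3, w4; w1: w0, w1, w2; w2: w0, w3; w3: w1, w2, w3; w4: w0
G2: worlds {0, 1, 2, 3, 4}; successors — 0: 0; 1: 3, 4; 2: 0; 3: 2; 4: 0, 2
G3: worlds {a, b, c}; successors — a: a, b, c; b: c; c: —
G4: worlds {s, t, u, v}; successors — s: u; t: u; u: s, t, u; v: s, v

G3

This is the axiom for transitivity; its first-order frame correspondent is ∀x ∀y ∀z (Rxy ∧ Ryz → Rxz).
G1: fails — Rw1w0 and Rw0w4 but not Rw1w4.
G2: fails — R32 and R20 but not R30.
G3: condition met.
G4: fails — Rvs and Rsu but not Rvu.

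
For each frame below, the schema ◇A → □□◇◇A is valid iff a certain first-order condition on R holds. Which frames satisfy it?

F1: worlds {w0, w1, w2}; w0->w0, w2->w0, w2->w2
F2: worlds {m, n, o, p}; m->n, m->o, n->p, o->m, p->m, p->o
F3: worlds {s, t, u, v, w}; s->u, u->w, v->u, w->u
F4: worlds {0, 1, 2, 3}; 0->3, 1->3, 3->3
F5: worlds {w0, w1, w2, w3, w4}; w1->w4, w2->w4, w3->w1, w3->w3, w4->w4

This is the axiom for a generalized confluence (Geach) condition; its first-order frame correspondent is ∀x ∀y ∀z ((xRy ∧ xR²z) → ∃w (y = w ∧ zR²w)).
F1: fails — w2Rw2, w2R²w0 but no w with w2=w and w0R²w.
F2: fails — mRn, mR²m but no w with n=w and mR²w.
F3: fails — sRu, sR²w but no w* with u=w* and wR²w*.
F4: condition met.
F5: fails — w3Rw1, w3R²w1 but no w with w1=w and w1R²w.
Valid on: F4.

F4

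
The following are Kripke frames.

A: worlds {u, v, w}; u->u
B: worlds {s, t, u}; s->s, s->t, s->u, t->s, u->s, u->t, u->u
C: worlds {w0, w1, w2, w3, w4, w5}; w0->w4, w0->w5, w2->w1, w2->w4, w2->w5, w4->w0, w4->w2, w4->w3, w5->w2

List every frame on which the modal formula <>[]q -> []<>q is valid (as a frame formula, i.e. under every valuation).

This is the axiom for convergence; its first-order frame correspondent is forall x forall y forall z (Rxy & Rxz -> exists w (Ryw & Rzw)).
A: ✓.
B: ✓.
C: fails — Rw2w4 and Rw2w1 but w4 and w1 have no common successor.

A, B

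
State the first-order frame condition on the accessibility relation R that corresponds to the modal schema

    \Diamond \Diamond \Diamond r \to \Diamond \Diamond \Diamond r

\forall x \forall y (x R^3 y \to \exists w (y = w \wedge x R^3 w))

This is a Sahlqvist (Geach-type) schema ◇^3□^0r → □^0◇^3r.
Minimal-valuation argument: fix x; take any y with xR^3y and any z with xR^0z. Set V(r) to the set of worlds R-reachable from y in exactly 0 steps. Then □^0r holds at y, so the antecedent holds at x; validity forces ◇^3r at z, giving a w with zR^3w and yR^0w.
First-order correspondent: \forall x \forall y (x R^3 y \to \exists w (y = w \wedge x R^3 w)).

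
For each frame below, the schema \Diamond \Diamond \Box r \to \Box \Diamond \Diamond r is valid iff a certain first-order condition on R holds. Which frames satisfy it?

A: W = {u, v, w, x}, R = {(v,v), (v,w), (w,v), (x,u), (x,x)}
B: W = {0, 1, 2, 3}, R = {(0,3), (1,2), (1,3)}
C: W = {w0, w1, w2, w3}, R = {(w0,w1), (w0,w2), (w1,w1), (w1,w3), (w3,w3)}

B

Frame correspondent (Sahlqvist): \forall x \forall y \forall z ((x R^2 y \wedge xRz) \to \exists w (yRw \wedge z R^2 w)) — i.e. a generalized confluence (Geach) condition.
A: fails — xR²u, xRu but no t with uRt and uR²t.
B: condition met.
C: fails — w0R²w1, w0Rw2 but no w with w1Rw and w2R²w.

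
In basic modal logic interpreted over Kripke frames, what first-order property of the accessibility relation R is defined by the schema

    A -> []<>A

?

Symmetry

Suppose A→□◇A is valid. Take Rxy and set V(A)={x}. Then A at x, so □◇A at x, so ◇A at y, so some z with Ryz has A; z=x, i.e. Ryx.
Conversely, any frame satisfying forall x forall y (Rxy -> Ryx) validates the schema.
Frame condition: forall x forall y (Rxy -> Ryx).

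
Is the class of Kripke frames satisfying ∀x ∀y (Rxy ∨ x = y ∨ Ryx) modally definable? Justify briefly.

If a class were modally definable it would be closed under disjoint unions (Goldblatt–Thomason).
Take 2 disjoint single-world reflexive frames: each is trivially connected, but their disjoint union has 2 worlds with no edge between distinct components, so it is not connected.
So no modal formula (or set of formulas) defines exactly the connected frames.

Not definable by any modal formula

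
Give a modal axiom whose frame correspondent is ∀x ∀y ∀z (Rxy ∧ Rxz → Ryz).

The condition is the Euclidean property. The 5 schema ◇q → □◇q defines it.
Suppose ◇q→□◇q is valid. Take Rxy, Rxz and set V(q)={y}. Then ◇q at x, so □◇q at x, so ◇q at z, so some w with Rzw has q; w=y, i.e. Rzy. By symmetry of the argument, Ryz.

◇q → □◇q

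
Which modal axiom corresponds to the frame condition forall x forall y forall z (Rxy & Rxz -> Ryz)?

◇r → □◇r

This is the Euclidean property; the standard corresponding axiom is 5: ◇r → □◇r.
Suppose ◇r→□◇r is valid. Take Rxy, Rxz and set V(r)={y}. Then ◇r at x, so □◇r at x, so ◇r at z, so some w with Rzw has r; w=y, i.e. Rzy. By symmetry of the argument, Ryz.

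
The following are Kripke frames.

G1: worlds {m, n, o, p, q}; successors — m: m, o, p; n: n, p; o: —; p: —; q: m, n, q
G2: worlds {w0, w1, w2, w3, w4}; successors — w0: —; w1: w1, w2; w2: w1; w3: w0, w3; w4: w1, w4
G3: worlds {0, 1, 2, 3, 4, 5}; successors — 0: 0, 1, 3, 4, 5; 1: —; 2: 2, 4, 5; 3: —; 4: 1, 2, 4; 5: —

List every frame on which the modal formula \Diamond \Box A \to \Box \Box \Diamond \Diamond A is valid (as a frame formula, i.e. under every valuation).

none

Frame correspondent (Sahlqvist): \forall x \forall y \forall z ((xRy \wedge x R^2 z) \to \exists w (yRw \wedge z R^2 w)) — i.e. a generalized confluence (Geach) condition.
G1: fails — mRm, mR²o but no w with mRw and oR²w.
G2: fails — w3Rw0, w3R²w0 but no w with w0Rw and w0R²w.
G3: fails — 0R0, 0R²1 but no w with 0Rw and 1R²w.
Valid on no frame.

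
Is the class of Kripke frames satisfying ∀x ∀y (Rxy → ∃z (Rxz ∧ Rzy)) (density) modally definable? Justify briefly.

This is a Sahlqvist condition; the C4 axiom □□p → □p defines it.

Yes, by □□p → □p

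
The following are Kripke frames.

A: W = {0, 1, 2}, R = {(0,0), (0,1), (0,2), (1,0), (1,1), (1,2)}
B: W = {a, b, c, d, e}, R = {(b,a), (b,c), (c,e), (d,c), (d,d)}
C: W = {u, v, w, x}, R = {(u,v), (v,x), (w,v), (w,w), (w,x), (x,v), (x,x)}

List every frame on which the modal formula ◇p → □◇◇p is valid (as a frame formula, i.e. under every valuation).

This is the axiom for a generalized confluence (Geach) condition; its first-order frame correspondent is ∀x ∀y ∀z ((xRy ∧ xRz) → ∃w (y = w ∧ zR²w)).
A: fails — 0R0, 0R2 but no w with 0=w and 2R²w.
B: fails — bRa, bRa but no w with a=w and aR²w.
C: fails — wRw, wRv but no t with w=t and vR²t.

none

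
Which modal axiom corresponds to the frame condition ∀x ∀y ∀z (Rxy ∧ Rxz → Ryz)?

◇ψ → □◇ψ

The condition is the Euclidean property. The 5 schema ◇ψ → □◇ψ defines it.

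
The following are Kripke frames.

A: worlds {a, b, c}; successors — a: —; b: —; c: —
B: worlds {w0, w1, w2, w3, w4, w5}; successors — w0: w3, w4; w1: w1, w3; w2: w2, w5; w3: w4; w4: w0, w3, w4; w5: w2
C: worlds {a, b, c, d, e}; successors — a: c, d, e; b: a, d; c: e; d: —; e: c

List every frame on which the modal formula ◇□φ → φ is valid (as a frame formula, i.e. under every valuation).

The schema corresponds to symmetry: ∀x ∀y (Rxy → Ryx).
A: satisfies the condition.
B: fails — Rw1w3 but not Rw3w1.
C: fails — Rae but not Rea.

A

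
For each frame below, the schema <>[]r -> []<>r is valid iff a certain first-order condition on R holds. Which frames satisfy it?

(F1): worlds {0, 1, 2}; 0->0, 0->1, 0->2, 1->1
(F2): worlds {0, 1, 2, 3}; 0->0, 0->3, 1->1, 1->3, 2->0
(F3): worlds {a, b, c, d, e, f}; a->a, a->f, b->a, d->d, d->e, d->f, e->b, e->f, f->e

This is the axiom for convergence; its first-order frame correspondent is forall x forall y forall z (Rxy & Rxz -> exists w (Ryw & Rzw)).
(F1): fails — R00 and R02 but 0 and 2 have no common successor.
(F2): fails — R00 and R03 but 0 and 3 have no common successor.
(F3): fails — Raa and Raf but a and f have no common successor.
Valid on no frame.

none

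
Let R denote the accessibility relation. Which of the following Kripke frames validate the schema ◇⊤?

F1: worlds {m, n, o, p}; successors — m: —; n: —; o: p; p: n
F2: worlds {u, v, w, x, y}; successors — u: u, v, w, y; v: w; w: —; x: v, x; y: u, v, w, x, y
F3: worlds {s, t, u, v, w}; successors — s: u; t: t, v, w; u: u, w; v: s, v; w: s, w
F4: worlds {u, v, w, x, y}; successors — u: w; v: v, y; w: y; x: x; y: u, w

Frame correspondent (Sahlqvist): ∀x ∃y Rxy — i.e. seriality.
F1: fails — world m has no successor.
F2: fails — world w has no successor.
F3: satisfies the condition.
F4: satisfies the condition.
Valid on: F3, F4.

F3, F4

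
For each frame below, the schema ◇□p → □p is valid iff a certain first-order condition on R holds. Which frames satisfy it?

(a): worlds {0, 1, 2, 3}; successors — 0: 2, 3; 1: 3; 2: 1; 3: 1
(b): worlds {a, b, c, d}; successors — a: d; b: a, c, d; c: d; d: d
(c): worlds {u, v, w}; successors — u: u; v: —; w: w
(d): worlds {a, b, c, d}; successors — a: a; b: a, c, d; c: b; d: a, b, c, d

This is the axiom for the Euclidean property; its first-order frame correspondent is ∀x ∀y ∀z (Rxy ∧ Rxz → Ryz).
(a): fails — R02 and R02 but not R22.
(b): fails — Rbc and Rbc but not Rcc.
(c): holds.
(d): fails — Rbc and Rbc but not Rcc.
Valid on: (c).

(c)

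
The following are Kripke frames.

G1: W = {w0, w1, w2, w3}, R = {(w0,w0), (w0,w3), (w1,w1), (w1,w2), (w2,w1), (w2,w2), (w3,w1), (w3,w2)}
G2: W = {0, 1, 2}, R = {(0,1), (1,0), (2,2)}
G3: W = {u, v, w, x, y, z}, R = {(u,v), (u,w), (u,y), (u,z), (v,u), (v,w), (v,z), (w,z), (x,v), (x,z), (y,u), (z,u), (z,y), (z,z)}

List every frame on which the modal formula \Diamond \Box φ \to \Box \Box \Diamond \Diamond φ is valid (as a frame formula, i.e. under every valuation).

This is the axiom for a generalized confluence (Geach) condition; its first-order frame correspondent is \forall x \forall y \forall z ((xRy \wedge x R^2 z) \to \exists w (yRw \wedge z R^2 w)).
G1: fails — w0Rw0, w0R²w1 but no w with w0Rw and w1R²w.
G2: condition met.
G3: fails — uRy, uR²y but no t with yRt and yR²t.
Valid on: G2.

G2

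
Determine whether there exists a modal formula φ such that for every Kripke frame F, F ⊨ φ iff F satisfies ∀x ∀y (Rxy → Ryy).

The condition is shift-reflexivity. A defining modal formula is □(□p → p).
Suppose □(□p→p) is valid. Take Rxy and set V(p)={w : Ryw}. Then at y, □p holds; since □(□p→p) at x, □p→p at y, so p at y, i.e. Ryy.

Yes — defined by □(□p → p)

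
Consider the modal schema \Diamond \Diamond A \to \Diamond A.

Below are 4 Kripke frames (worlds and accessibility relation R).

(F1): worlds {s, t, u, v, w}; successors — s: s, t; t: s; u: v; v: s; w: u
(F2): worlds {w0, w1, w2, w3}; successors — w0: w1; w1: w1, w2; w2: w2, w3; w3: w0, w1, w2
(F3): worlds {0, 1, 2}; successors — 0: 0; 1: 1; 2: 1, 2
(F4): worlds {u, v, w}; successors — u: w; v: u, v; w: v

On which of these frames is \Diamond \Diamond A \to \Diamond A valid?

The schema corresponds to transitivity: \forall x \forall y \forall z (Rxy \wedge Ryz \to Rxz).
(F1): fails — Ruv and Rvs but not Rus.
(F2): fails — Rw1w2 and Rw2w3 but not Rw1w3.
(F3): ✓.
(F4): fails — Rvu and Ruw but not Rvw.
Valid on: (F3).

(F3)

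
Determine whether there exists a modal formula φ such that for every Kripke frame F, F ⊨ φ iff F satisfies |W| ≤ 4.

If a class were modally definable it would be closed under disjoint unions (Goldblatt–Thomason).
Any modal formula valid on each of 5 disjoint one-world frames is valid on their disjoint union (validity is preserved under disjoint unions). Each one-world frame has |W|=1≤4, but the union has |W|=5.
Hence having at most 4 worlds is not modally definable.

No — not modally definable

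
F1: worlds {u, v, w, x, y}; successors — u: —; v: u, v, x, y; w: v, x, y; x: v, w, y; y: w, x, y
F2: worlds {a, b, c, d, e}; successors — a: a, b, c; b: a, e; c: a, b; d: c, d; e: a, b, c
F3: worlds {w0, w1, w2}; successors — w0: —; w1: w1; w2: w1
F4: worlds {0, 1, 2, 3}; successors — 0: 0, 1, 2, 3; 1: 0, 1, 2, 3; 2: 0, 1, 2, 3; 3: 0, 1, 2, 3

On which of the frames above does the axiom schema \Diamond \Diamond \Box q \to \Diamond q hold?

The schema corresponds to a generalized confluence (Geach) condition: \forall x \forall y (x R^2 y \to \exists w (yRw \wedge xRw)).
F1: fails — vR²u but no t with uRt and vRt.
F2: fails — dR²b but no w with bRw and dRw.
F3: ✓.
F4: ✓.
Valid on: F3, F4.

F3, F4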